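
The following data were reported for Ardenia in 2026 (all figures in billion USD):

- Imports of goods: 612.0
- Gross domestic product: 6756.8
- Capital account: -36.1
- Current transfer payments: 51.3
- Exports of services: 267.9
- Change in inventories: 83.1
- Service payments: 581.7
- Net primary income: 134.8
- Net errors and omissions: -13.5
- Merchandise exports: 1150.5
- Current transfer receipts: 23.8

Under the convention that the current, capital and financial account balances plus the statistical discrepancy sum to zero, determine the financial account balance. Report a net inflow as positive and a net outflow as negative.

Goods balance = 1150.5 - 612.0 = 538.5
Services balance = 267.9 - 581.7 = -313.8
Trade balance (goods + services) = 538.5 + (-313.8) = 224.7
Net primary income = 134.8
Net secondary income = 23.8 - 51.3 = -27.5
Current account = 224.7 + 134.8 + (-27.5) = 332.0
Financial account = -(332.0 + (-36.1) + (-13.5)) = -282.4

-282.4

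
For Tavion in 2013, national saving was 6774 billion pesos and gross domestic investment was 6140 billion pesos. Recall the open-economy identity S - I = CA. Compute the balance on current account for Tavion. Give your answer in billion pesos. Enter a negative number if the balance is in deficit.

634

S - I = CA (net lending to the rest of the world).
CA = S - I = 6774 - 6140 = 634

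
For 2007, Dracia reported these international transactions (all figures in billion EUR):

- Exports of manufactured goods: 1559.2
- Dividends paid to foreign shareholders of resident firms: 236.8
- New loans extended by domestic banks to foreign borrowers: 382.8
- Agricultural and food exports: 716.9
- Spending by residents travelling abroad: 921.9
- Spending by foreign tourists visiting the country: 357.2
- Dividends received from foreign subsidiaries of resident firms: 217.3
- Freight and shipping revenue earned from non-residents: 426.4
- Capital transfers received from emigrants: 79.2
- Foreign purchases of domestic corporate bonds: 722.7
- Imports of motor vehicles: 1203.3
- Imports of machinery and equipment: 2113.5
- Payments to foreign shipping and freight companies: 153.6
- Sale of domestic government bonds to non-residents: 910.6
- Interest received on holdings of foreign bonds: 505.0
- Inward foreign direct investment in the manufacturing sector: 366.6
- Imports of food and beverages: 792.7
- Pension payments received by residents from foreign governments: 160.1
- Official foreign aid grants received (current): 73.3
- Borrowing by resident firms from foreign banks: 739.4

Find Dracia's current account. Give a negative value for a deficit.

-1406.4

Goods: 1559.2 - 792.7 - 1203.3 + 716.9 - 2113.5 = -1833.4
Services: -153.6 - 921.9 + 357.2 + 426.4 = -291.9
Primary income: 217.3 + 505.0 - 236.8 = 485.5
Secondary income: 160.1 + 73.3 = 233.4
Current account = (-1833.4) + (-291.9) + 485.5 + 233.4 = -1406.4
(Excluded from the current account — financial account: new loans extended by domestic banks to foreign borrowers 382.8, foreign purchases of domestic corporate bonds 722.7, sale of domestic government bonds to non-residents 910.6, inward foreign direct investment in the manufacturing sector 366.6, borrowing by resident firms from foreign banks 739.4; capital account: capital transfers received from emigrants 79.2.)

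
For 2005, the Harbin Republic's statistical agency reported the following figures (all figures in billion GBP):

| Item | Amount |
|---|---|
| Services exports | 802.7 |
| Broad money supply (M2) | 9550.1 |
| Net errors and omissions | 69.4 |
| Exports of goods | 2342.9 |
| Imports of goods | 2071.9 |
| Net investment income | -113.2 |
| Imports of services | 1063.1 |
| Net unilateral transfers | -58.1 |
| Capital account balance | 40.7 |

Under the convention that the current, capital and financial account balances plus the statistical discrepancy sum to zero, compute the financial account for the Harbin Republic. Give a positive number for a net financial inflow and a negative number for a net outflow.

Goods balance = 2342.9 - 2071.9 = 271.0
Services balance = 802.7 - 1063.1 = -260.4
Trade balance (goods + services) = 271.0 + (-260.4) = 10.6
Net primary income = -113.2
Net secondary income = -58.1
Current account = 10.6 + (-113.2) + (-58.1) = -160.7
Financial account = -(-160.7 + 40.7 + 69.4) = 50.6

50.6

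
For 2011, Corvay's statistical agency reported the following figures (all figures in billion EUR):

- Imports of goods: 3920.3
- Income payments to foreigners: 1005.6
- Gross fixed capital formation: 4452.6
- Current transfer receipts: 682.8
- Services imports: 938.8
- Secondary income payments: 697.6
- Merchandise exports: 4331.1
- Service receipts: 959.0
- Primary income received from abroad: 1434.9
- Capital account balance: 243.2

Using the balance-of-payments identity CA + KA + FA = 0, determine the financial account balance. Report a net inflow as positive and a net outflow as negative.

Goods balance = 4331.1 - 3920.3 = 410.8
Services balance = 959.0 - 938.8 = 20.2
Trade balance (goods + services) = 410.8 + 20.2 = 431.0
Net primary income = 1434.9 - 1005.6 = 429.3
Net secondary income = 682.8 - 697.6 = -14.8
Current account = 431.0 + 429.3 + (-14.8) = 845.5
Financial account = -(845.5 + 243.2) = -1088.7

-1088.7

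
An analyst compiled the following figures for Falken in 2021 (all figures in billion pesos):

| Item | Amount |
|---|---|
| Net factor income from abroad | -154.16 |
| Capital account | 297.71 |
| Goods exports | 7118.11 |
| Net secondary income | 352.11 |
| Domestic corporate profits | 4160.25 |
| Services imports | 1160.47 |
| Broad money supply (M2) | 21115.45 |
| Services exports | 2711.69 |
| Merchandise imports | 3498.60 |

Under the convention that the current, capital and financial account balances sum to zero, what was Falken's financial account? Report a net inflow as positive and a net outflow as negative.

-5666.39

Goods balance = 7118.11 - 3498.60 = 3619.51
Services balance = 2711.69 - 1160.47 = 1551.22
Trade balance (goods + services) = 3619.51 + 1551.22 = 5170.73
Net primary income = -154.16
Net secondary income = 352.11
Current account = 5170.73 + (-154.16) + 352.11 = 5368.68
Financial account = -(5368.68 + 297.71) = -5666.39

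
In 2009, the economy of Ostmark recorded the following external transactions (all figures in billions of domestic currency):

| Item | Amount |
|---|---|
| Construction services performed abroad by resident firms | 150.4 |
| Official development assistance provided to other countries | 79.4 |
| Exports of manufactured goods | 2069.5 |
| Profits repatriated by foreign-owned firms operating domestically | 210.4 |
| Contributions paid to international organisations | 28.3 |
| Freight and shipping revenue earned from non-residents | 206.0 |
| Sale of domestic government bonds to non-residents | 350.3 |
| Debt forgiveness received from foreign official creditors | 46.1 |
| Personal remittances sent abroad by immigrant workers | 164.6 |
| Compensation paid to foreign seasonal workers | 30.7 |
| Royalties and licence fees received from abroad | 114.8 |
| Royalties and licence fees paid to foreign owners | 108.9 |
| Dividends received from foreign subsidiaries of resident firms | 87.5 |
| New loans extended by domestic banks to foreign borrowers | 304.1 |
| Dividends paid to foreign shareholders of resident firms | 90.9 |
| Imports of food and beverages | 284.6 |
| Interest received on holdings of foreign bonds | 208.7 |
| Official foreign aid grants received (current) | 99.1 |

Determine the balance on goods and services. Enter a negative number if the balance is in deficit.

2147.2

Goods: -284.6 + 2069.5 = 1784.9
Services: 206.0 + 114.8 - 108.9 + 150.4 = 362.3
Trade balance = 1784.9 + 362.3 = 2147.2
(Excluded from the trade balance — secondary income: official development assistance provided to other countries 79.4, contributions paid to international organisations 28.3, personal remittances sent abroad by immigrant workers 164.6, official foreign aid grants received (current) 99.1; primary income: profits repatriated by foreign-owned firms operating domestically 210.4, compensation paid to foreign seasonal workers 30.7, dividends received from foreign subsidiaries of resident firms 87.5, dividends paid to foreign shareholders of resident firms 90.9, interest received on holdings of foreign bonds 208.7; financial account: sale of domestic government bonds to non-residents 350.3, new loans extended by domestic banks to foreign borrowers 304.1; capital account: debt forgiveness received from foreign official creditors 46.1.)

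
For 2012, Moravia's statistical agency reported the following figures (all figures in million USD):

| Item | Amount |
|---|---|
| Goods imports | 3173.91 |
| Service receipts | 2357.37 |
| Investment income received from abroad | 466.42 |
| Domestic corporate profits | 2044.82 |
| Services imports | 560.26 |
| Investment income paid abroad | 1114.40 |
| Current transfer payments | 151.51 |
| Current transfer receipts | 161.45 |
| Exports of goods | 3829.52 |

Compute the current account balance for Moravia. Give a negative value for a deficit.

1814.68

Goods balance = 3829.52 - 3173.91 = 655.61
Services balance = 2357.37 - 560.26 = 1797.11
Trade balance (goods + services) = 655.61 + 1797.11 = 2452.72
Net primary income = 466.42 - 1114.40 = -647.98
Net secondary income = 161.45 - 151.51 = 9.94
Current account = 2452.72 + (-647.98) + 9.94 = 1814.68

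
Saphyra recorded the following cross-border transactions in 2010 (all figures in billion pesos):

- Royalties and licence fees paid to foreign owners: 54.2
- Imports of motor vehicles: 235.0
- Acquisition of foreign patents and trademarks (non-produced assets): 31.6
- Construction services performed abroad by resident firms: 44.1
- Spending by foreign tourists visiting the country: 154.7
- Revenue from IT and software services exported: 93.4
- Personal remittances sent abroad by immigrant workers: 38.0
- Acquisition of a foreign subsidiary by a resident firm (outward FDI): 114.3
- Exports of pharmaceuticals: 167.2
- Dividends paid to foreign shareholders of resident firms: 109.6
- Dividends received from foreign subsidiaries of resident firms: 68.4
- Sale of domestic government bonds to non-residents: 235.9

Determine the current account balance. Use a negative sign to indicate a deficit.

91.0

Goods: 167.2 - 235.0 = -67.8
Services: 154.7 - 54.2 + 93.4 + 44.1 = 238.0
Primary income: -109.6 + 68.4 = -41.2
Secondary income: -38.0
Current account = (-67.8) + 238.0 + (-41.2) + (-38.0) = 91.0
(Excluded from the current account — capital account: acquisition of foreign patents and trademarks (non-produced assets) 31.6; financial account: acquisition of a foreign subsidiary by a resident firm (outward FDI) 114.3, sale of domestic government bonds to non-residents 235.9.)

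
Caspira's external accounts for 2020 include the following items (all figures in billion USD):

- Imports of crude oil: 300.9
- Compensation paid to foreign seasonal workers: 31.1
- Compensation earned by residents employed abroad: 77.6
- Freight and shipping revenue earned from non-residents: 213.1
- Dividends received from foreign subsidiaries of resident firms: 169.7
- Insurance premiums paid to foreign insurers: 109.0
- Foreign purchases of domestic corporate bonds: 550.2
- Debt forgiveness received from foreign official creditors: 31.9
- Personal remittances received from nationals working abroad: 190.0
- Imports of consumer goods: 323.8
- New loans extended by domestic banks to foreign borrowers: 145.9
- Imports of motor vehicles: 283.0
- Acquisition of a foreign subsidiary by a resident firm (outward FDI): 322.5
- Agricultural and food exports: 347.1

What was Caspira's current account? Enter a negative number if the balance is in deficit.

-50.3

Goods: 347.1 - 323.8 - 300.9 - 283.0 = -560.6
Services: -109.0 + 213.1 = 104.1
Primary income: 77.6 + 169.7 - 31.1 = 216.2
Secondary income: 190.0
Current account = (-560.6) + 104.1 + 216.2 + 190.0 = -50.3
(Excluded from the current account — financial account: foreign purchases of domestic corporate bonds 550.2, new loans extended by domestic banks to foreign borrowers 145.9, acquisition of a foreign subsidiary by a resident firm (outward FDI) 322.5; capital account: debt forgiveness received from foreign official creditors 31.9.)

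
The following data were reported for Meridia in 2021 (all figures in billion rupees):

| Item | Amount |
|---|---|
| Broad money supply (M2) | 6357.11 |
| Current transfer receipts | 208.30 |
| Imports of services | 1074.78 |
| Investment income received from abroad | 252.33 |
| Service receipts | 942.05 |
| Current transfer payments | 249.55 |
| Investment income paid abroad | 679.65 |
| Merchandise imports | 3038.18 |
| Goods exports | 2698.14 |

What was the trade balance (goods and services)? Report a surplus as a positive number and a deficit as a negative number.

-472.77

Goods balance = 2698.14 - 3038.18 = -340.04
Services balance = 942.05 - 1074.78 = -132.73
Trade balance (goods + services) = -340.04 + (-132.73) = -472.77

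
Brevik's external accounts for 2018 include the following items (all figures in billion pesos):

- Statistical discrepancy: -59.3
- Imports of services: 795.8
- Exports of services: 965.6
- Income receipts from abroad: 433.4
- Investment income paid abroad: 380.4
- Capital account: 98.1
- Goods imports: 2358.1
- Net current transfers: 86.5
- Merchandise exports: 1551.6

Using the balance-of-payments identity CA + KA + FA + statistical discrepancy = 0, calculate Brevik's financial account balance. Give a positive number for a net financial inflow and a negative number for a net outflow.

Goods balance = 1551.6 - 2358.1 = -806.5
Services balance = 965.6 - 795.8 = 169.8
Trade balance (goods + services) = -806.5 + 169.8 = -636.7
Net primary income = 433.4 - 380.4 = 53.0
Net secondary income = 86.5
Current account = -636.7 + 53.0 + 86.5 = -497.2
Financial account = -(-497.2 + 98.1 + (-59.3)) = 458.4

458.4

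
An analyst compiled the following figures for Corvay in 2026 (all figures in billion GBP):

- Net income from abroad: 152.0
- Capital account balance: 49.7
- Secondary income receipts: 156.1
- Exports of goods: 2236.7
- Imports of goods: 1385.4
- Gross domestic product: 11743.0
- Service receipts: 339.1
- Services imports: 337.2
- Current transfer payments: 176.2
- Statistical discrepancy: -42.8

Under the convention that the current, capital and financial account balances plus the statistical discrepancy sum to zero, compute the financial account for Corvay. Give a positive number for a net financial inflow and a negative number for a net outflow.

-992.0

Goods balance = 2236.7 - 1385.4 = 851.3
Services balance = 339.1 - 337.2 = 1.9
Trade balance (goods + services) = 851.3 + 1.9 = 853.2
Net primary income = 152.0
Net secondary income = 156.1 - 176.2 = -20.1
Current account = 853.2 + 152.0 + (-20.1) = 985.1
Financial account = -(985.1 + 49.7 + (-42.8)) = -992.0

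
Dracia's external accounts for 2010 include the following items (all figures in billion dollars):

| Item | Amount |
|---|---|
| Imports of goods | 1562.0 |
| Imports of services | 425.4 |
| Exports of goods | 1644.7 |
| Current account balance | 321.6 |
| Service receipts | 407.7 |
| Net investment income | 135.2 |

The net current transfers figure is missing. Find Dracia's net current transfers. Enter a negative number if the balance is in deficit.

Current account = goods balance + services balance + net primary income + net secondary income
Sum of the known components = 200.2
Net current transfers = CA - (known components) = 321.6 - 200.2 = 121.4

121.4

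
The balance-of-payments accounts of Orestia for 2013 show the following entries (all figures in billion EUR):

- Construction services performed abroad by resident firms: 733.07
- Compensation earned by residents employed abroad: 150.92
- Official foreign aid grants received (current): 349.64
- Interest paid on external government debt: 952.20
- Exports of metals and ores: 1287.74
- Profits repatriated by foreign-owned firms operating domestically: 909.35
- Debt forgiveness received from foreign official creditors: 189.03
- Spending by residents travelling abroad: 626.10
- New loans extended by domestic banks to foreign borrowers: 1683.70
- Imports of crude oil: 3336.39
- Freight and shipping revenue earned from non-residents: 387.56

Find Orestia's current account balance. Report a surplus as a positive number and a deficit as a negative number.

-2915.11

Goods: 1287.74 - 3336.39 = -2048.65
Services: 733.07 - 626.10 + 387.56 = 494.53
Primary income: -952.20 - 909.35 + 150.92 = -1710.63
Secondary income: 349.64
Current account = (-2048.65) + 494.53 + (-1710.63) + 349.64 = -2915.11
(Excluded from the current account — capital account: debt forgiveness received from foreign official creditors 189.03; financial account: new loans extended by domestic banks to foreign borrowers 1683.70.)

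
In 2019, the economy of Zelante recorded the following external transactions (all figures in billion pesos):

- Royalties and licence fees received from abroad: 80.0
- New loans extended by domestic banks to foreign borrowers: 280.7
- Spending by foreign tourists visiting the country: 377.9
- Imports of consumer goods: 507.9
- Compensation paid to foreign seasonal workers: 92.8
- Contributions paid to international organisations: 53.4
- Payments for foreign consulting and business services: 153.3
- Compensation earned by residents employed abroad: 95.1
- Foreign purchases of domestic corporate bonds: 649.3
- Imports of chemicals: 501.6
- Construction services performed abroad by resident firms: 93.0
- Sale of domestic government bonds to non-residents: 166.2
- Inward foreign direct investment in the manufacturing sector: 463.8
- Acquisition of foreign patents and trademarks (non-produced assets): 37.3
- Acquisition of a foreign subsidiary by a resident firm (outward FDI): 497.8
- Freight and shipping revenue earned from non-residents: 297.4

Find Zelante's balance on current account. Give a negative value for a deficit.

-365.6

Goods: -507.9 - 501.6 = -1009.5
Services: 377.9 + 80.0 + 297.4 - 153.3 + 93.0 = 695.0
Primary income: 95.1 - 92.8 = 2.3
Secondary income: -53.4
Current account = (-1009.5) + 695.0 + 2.3 + (-53.4) = -365.6
(Excluded from the current account — financial account: new loans extended by domestic banks to foreign borrowers 280.7, foreign purchases of domestic corporate bonds 649.3, sale of domestic government bonds to non-residents 166.2, inward foreign direct investment in the manufacturing sector 463.8, acquisition of a foreign subsidiary by a resident firm (outward FDI) 497.8; capital account: acquisition of foreign patents and trademarks (non-produced assets) 37.3.)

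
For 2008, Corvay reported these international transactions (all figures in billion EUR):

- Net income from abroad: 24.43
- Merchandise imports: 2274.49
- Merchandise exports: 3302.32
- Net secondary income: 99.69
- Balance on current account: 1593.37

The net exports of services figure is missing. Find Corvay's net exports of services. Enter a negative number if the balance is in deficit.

Current account = goods balance + services balance + net primary income + net secondary income
Sum of the known components = 1151.95
Net exports of services = CA - (known components) = 1593.37 - 1151.95 = 441.42

441.42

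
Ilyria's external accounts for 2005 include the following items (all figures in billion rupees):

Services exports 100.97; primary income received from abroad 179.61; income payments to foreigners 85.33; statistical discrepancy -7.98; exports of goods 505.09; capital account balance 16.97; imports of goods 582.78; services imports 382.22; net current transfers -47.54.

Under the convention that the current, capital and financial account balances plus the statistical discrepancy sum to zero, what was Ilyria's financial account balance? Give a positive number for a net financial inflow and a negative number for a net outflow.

Goods balance = 505.09 - 582.78 = -77.69
Services balance = 100.97 - 382.22 = -281.25
Trade balance (goods + services) = -77.69 + (-281.25) = -358.94
Net primary income = 179.61 - 85.33 = 94.28
Net secondary income = -47.54
Current account = -358.94 + 94.28 + (-47.54) = -312.20
Financial account = -(-312.20 + 16.97 + (-7.98)) = 303.21

303.21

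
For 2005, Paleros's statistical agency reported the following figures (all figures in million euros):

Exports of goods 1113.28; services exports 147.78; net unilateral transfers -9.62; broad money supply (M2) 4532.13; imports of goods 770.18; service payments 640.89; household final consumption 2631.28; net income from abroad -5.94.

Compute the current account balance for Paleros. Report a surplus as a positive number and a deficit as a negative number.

-165.57

Goods balance = 1113.28 - 770.18 = 343.10
Services balance = 147.78 - 640.89 = -493.11
Trade balance (goods + services) = 343.10 + (-493.11) = -150.01
Net primary income = -5.94
Net secondary income = -9.62
Current account = -150.01 + (-5.94) + (-9.62) = -165.57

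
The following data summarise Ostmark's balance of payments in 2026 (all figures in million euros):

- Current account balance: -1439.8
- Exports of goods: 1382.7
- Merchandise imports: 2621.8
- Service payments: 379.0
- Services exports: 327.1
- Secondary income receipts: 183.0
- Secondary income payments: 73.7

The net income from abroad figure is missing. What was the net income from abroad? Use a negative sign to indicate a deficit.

-258.1

Current account = goods balance + services balance + net primary income + net secondary income
Sum of the known components = -1181.7
Net income from abroad = CA - (known components) = -1439.8 - (-1181.7) = -258.1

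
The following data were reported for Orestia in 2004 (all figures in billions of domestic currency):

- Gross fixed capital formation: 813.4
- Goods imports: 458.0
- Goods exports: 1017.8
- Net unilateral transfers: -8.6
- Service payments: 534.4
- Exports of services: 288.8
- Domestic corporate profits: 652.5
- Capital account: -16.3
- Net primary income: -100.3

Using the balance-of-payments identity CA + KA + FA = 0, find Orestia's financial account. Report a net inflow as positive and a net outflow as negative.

-189.0

Goods balance = 1017.8 - 458.0 = 559.8
Services balance = 288.8 - 534.4 = -245.6
Trade balance (goods + services) = 559.8 + (-245.6) = 314.2
Net primary income = -100.3
Net secondary income = -8.6
Current account = 314.2 + (-100.3) + (-8.6) = 205.3
Financial account = -(205.3 + (-16.3)) = -189.0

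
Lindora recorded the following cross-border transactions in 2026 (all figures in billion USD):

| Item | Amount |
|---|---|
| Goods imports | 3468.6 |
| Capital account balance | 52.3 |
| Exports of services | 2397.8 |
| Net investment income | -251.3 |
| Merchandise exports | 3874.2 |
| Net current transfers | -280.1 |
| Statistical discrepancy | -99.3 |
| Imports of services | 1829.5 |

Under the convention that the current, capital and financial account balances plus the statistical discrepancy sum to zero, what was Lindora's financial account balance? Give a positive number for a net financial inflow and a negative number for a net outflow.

-395.5

Goods balance = 3874.2 - 3468.6 = 405.6
Services balance = 2397.8 - 1829.5 = 568.3
Trade balance (goods + services) = 405.6 + 568.3 = 973.9
Net primary income = -251.3
Net secondary income = -280.1
Current account = 973.9 + (-251.3) + (-280.1) = 442.5
Financial account = -(442.5 + 52.3 + (-99.3)) = -395.5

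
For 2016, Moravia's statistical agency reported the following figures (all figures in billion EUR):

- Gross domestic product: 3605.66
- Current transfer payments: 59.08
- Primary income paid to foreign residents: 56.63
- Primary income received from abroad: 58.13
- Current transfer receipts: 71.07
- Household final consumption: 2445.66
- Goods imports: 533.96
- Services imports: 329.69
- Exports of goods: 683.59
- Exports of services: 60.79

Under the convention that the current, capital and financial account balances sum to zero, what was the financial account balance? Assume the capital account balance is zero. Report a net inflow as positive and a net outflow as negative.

105.78

Goods balance = 683.59 - 533.96 = 149.63
Services balance = 60.79 - 329.69 = -268.90
Trade balance (goods + services) = 149.63 + (-268.90) = -119.27
Net primary income = 58.13 - 56.63 = 1.50
Net secondary income = 71.07 - 59.08 = 11.99
Current account = -119.27 + 1.50 + 11.99 = -105.78
Financial account = -(-105.78) = 105.78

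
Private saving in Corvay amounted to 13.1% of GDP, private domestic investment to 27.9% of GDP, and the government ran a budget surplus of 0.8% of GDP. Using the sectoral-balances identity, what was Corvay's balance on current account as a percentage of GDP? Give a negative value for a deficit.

-14.0

By the sectoral-balances identity, CA = (S_private - I) + (T - G).
Private balance = 13.1 - 27.9 = -14.8
Government balance (T - G) = 0.8
CA = -14.8 + 0.8 = -14.0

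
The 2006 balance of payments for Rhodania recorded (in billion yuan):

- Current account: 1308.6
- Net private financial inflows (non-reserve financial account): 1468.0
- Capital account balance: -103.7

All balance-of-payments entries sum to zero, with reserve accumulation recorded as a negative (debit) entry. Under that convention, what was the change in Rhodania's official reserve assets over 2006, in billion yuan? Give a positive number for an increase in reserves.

Official reserve transactions balance = -(1308.6 + (-103.7) + 1468.0) = -2672.9
An accumulation of reserves is recorded as a debit (negative entry), so the change in the stock of reserves is the negative of that balance.
Change in official reserves = -(-2672.9) = 2672.9

2672.9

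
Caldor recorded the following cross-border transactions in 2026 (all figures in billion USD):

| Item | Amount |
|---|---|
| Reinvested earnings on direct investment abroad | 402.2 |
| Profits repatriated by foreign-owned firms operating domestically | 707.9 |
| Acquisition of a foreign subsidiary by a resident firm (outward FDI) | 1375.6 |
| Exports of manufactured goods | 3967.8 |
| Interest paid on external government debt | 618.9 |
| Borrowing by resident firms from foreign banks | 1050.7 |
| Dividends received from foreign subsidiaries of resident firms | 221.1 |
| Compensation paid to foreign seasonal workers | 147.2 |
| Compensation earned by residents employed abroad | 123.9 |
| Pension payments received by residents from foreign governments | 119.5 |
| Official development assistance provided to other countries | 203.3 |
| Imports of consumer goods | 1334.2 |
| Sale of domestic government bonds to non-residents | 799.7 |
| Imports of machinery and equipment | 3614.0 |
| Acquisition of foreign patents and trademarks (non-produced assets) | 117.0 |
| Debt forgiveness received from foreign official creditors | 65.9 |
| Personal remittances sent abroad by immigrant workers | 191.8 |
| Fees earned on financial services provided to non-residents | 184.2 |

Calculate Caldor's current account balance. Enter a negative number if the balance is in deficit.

-1798.6

Goods: 3967.8 - 1334.2 - 3614.0 = -980.4
Services: 184.2
Primary income: -618.9 - 707.9 + 402.2 + 123.9 - 147.2 + 221.1 = -726.8
Secondary income: -203.3 + 119.5 - 191.8 = -275.6
Current account = (-980.4) + 184.2 + (-726.8) + (-275.6) = -1798.6
(Excluded from the current account — financial account: acquisition of a foreign subsidiary by a resident firm (outward FDI) 1375.6, borrowing by resident firms from foreign banks 1050.7, sale of domestic government bonds to non-residents 799.7; capital account: acquisition of foreign patents and trademarks (non-produced assets) 117.0, debt forgiveness received from foreign official creditors 65.9.)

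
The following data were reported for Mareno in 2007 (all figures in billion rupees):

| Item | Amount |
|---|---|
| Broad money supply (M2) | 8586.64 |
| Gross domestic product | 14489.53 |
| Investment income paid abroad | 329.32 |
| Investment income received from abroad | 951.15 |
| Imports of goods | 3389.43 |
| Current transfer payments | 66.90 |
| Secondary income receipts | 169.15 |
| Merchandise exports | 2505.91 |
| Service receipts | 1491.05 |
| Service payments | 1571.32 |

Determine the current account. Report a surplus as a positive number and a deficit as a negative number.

-239.71

Goods balance = 2505.91 - 3389.43 = -883.52
Services balance = 1491.05 - 1571.32 = -80.27
Trade balance (goods + services) = -883.52 + (-80.27) = -963.79
Net primary income = 951.15 - 329.32 = 621.83
Net secondary income = 169.15 - 66.90 = 102.25
Current account = -963.79 + 621.83 + 102.25 = -239.71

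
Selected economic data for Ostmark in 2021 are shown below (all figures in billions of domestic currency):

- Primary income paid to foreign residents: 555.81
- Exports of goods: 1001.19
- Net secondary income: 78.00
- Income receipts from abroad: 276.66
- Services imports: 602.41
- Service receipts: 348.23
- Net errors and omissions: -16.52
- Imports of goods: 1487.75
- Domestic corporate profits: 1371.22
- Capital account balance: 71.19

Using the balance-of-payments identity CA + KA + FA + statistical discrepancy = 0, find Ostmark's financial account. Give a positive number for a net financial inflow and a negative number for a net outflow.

887.22

Goods balance = 1001.19 - 1487.75 = -486.56
Services balance = 348.23 - 602.41 = -254.18
Trade balance (goods + services) = -486.56 + (-254.18) = -740.74
Net primary income = 276.66 - 555.81 = -279.15
Net secondary income = 78.00
Current account = -740.74 + (-279.15) + 78.00 = -941.89
Financial account = -(-941.89 + 71.19 + (-16.52)) = 887.22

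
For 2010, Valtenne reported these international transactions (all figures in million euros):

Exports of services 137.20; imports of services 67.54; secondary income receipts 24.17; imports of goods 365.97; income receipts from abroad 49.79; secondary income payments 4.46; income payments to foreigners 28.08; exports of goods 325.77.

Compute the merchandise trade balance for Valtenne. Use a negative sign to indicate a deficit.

Goods balance = 325.77 - 365.97 = -40.20

-40.20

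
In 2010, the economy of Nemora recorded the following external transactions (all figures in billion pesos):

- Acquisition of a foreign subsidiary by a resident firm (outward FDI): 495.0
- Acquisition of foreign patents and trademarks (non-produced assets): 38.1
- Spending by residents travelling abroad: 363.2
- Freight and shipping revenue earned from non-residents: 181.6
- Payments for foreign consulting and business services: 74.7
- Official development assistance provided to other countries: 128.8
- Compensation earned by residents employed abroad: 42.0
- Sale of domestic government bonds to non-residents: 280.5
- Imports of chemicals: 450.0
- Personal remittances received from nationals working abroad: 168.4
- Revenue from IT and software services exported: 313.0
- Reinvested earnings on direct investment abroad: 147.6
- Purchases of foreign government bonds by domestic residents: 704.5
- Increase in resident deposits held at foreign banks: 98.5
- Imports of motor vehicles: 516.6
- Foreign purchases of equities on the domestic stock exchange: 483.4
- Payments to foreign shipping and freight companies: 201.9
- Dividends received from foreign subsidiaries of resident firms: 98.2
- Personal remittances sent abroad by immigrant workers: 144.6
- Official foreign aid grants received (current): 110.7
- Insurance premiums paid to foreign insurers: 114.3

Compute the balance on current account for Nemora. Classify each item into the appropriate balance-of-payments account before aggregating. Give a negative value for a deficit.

-932.6

Goods: -516.6 - 450.0 = -966.6
Services: -363.2 - 74.7 + 313.0 - 114.3 - 201.9 + 181.6 = -259.5
Primary income: 147.6 + 98.2 + 42.0 = 287.8
Secondary income: -144.6 + 168.4 + 110.7 - 128.8 = 5.7
Current account = (-966.6) + (-259.5) + 287.8 + 5.7 = -932.6
(Excluded from the current account — financial account: acquisition of a foreign subsidiary by a resident firm (outward FDI) 495.0, sale of domestic government bonds to non-residents 280.5, purchases of foreign government bonds by domestic residents 704.5, increase in resident deposits held at foreign banks 98.5, foreign purchases of equities on the domestic stock exchange 483.4; capital account: acquisition of foreign patents and trademarks (non-produced assets) 38.1.)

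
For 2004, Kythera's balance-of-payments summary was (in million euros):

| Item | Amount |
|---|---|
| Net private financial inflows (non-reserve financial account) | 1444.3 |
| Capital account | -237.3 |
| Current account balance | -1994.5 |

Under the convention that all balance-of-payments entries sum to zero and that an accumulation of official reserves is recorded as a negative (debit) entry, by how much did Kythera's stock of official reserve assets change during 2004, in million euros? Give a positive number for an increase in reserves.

Official reserve transactions balance = -((-1994.5) + (-237.3) + 1444.3) = 787.5
An accumulation of reserves is recorded as a debit (negative entry), so the change in the stock of reserves is the negative of that balance.
Change in official reserves = -(787.5) = -787.5

-787.5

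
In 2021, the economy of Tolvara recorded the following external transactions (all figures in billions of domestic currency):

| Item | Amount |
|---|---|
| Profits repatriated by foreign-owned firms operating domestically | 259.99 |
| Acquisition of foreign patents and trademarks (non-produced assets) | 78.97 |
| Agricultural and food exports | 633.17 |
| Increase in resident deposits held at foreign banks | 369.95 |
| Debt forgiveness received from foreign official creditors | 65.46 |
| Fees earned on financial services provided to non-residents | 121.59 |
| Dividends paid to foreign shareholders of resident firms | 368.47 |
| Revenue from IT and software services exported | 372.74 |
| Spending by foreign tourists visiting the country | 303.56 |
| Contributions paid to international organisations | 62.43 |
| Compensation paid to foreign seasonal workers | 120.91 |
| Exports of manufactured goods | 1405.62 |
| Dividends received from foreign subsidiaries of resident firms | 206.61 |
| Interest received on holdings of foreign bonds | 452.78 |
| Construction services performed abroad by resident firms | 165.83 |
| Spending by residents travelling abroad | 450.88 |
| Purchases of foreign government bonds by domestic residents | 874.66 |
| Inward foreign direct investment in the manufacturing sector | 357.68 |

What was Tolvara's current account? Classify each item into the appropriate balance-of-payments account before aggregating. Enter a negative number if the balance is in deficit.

2399.22

Goods: 1405.62 + 633.17 = 2038.79
Services: 165.83 + 303.56 + 121.59 - 450.88 + 372.74 = 512.84
Primary income: -259.99 - 368.47 + 206.61 + 452.78 - 120.91 = -89.98
Secondary income: -62.43
Current account = 2038.79 + 512.84 + (-89.98) + (-62.43) = 2399.22
(Excluded from the current account — capital account: acquisition of foreign patents and trademarks (non-produced assets) 78.97, debt forgiveness received from foreign official creditors 65.46; financial account: increase in resident deposits held at foreign banks 369.95, purchases of foreign government bonds by domestic residents 874.66, inward foreign direct investment in the manufacturing sector 357.68.)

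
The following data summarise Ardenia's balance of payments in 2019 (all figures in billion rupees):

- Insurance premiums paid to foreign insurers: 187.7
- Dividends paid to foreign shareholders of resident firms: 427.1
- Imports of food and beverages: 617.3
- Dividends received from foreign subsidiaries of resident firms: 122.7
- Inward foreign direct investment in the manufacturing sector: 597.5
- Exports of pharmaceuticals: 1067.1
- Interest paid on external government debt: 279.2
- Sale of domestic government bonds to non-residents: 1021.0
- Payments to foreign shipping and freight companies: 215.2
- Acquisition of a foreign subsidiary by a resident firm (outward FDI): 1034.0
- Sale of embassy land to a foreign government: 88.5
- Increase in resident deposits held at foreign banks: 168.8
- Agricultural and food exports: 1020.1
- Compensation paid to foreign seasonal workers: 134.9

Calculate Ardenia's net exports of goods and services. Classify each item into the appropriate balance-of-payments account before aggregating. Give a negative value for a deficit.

1067.0

Goods: 1020.1 + 1067.1 - 617.3 = 1469.9
Services: -215.2 - 187.7 = -402.9
Trade balance = 1469.9 + (-402.9) = 1067.0
(Excluded from the trade balance — primary income: dividends paid to foreign shareholders of resident firms 427.1, dividends received from foreign subsidiaries of resident firms 122.7, interest paid on external government debt 279.2, compensation paid to foreign seasonal workers 134.9; financial account: inward foreign direct investment in the manufacturing sector 597.5, sale of domestic government bonds to non-residents 1021.0, acquisition of a foreign subsidiary by a resident firm (outward FDI) 1034.0, increase in resident deposits held at foreign banks 168.8; capital account: sale of embassy land to a foreign government 88.5.)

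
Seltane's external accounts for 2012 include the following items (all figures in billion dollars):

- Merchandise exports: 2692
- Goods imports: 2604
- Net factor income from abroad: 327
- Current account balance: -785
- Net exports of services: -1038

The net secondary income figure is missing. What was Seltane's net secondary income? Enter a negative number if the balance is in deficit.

Current account = goods balance + services balance + net primary income + net secondary income
Sum of the known components = -623
Net secondary income = CA - (known components) = -785 - (-623) = -162

-162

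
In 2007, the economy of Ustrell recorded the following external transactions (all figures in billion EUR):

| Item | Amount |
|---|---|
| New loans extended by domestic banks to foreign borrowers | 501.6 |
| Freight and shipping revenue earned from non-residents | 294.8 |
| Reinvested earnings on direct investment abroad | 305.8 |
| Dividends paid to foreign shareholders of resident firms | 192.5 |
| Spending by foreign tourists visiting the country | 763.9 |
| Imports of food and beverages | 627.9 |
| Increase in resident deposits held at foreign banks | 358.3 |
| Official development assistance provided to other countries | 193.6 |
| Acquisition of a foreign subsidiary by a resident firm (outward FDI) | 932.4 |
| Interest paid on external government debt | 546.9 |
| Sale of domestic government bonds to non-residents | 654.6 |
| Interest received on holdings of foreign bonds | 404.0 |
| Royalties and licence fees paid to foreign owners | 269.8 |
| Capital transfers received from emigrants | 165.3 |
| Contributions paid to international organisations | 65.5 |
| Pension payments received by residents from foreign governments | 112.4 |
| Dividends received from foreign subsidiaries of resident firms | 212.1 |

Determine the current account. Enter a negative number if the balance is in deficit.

Goods: -627.9
Services: -269.8 + 763.9 + 294.8 = 788.9
Primary income: 305.8 - 546.9 - 192.5 + 212.1 + 404.0 = 182.5
Secondary income: -193.6 - 65.5 + 112.4 = -146.7
Current account = (-627.9) + 788.9 + 182.5 + (-146.7) = 196.8
(Excluded from the current account — financial account: new loans extended by domestic banks to foreign borrowers 501.6, increase in resident deposits held at foreign banks 358.3, acquisition of a foreign subsidiary by a resident firm (outward FDI) 932.4, sale of domestic government bonds to non-residents 654.6; capital account: capital transfers received from emigrants 165.3.)

196.8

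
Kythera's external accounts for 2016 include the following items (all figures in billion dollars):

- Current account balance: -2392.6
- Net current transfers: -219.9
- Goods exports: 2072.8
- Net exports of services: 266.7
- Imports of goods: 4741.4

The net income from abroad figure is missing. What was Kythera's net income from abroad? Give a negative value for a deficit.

Current account = goods balance + services balance + net primary income + net secondary income
Sum of the known components = -2621.8
Net income from abroad = CA - (known components) = -2392.6 - (-2621.8) = 229.2

229.2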